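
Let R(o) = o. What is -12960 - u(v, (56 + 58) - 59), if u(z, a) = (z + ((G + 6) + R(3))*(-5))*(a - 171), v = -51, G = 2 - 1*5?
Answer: -22356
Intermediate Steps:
G = -3 (G = 2 - 5 = -3)
u(z, a) = (-171 + a)*(-30 + z) (u(z, a) = (z + ((-3 + 6) + 3)*(-5))*(a - 171) = (z + (3 + 3)*(-5))*(-171 + a) = (z + 6*(-5))*(-171 + a) = (z - 30)*(-171 + a) = (-30 + z)*(-171 + a) = (-171 + a)*(-30 + z))
-12960 - u(v, (56 + 58) - 59) = -12960 - (5130 - 171*(-51) - 30*((56 + 58) - 59) + ((56 + 58) - 59)*(-51)) = -12960 - (5130 + 8721 - 30*(114 - 59) + (114 - 59)*(-51)) = -12960 - (5130 + 8721 - 30*55 + 55*(-51)) = -12960 - (5130 + 8721 - 1650 - 2805) = -12960 - 1*9396 = -12960 - 9396 = -22356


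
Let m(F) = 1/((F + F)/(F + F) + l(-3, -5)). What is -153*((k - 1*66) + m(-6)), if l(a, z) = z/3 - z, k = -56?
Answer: 242199/13 ≈ 18631.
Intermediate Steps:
l(a, z) = -2*z/3 (l(a, z) = z*(⅓) - z = z/3 - z = -2*z/3)
m(F) = 3/13 (m(F) = 1/((F + F)/(F + F) - ⅔*(-5)) = 1/((2*F)/((2*F)) + 10/3) = 1/((2*F)*(1/(2*F)) + 10/3) = 1/(1 + 10/3) = 1/(13/3) = 3/13)
-153*((k - 1*66) + m(-6)) = -153*((-56 - 1*66) + 3/13) = -153*((-56 - 66) + 3/13) = -153*(-122 + 3/13) = -153*(-1583/13) = 242199/13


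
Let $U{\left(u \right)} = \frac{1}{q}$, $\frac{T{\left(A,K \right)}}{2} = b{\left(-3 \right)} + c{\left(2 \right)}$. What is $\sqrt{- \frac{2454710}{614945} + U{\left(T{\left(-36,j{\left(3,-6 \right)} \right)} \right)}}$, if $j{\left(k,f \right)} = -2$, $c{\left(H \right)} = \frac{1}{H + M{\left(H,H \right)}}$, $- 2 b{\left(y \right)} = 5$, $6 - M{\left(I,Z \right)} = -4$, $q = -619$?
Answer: $\frac{i \sqrt{23144802770382617}}{76130191} \approx 1.9983 i$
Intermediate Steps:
$M{\left(I,Z \right)} = 10$ ($M{\left(I,Z \right)} = 6 - -4 = 6 + 4 = 10$)
$b{\left(y \right)} = - \frac{5}{2}$ ($b{\left(y \right)} = \left(- \frac{1}{2}\right) 5 = - \frac{5}{2}$)
$c{\left(H \right)} = \frac{1}{10 + H}$ ($c{\left(H \right)} = \frac{1}{H + 10} = \frac{1}{10 + H}$)
$T{\left(A,K \right)} = - \frac{29}{6}$ ($T{\left(A,K \right)} = 2 \left(- \frac{5}{2} + \frac{1}{10 + 2}\right) = 2 \left(- \frac{5}{2} + \frac{1}{12}\right) = 2 \left(- \frac{29}{12}\right) = - \frac{29}{6}$)
$U{\left(u \right)} = - \frac{1}{619}$ ($U{\left(u \right)} = \frac{1}{-619} = - \frac{1}{619}$)
$\sqrt{- \frac{2454710}{614945} + U{\left(T{\left(-36,j{\left(3,-6 \right)} \right)} \right)}} = \sqrt{- \frac{2454710}{614945} - \frac{1}{619}} = \sqrt{\left(-2454710\right) \frac{1}{614945} - \frac{1}{619}} = \sqrt{- \frac{490942}{122989} - \frac{1}{619}} = \sqrt{- \frac{304016087}{76130191}} = \frac{i \sqrt{23144802770382617}}{76130191}$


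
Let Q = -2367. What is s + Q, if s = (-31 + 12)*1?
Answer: -2386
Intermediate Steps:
s = -19 (s = -19*1 = -19)
s + Q = -19 - 2367 = -2386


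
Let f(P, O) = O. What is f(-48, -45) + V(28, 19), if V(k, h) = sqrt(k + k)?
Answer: -45 + 2*sqrt(14) ≈ -37.517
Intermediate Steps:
V(k, h) = sqrt(2)*sqrt(k) (V(k, h) = sqrt(2*k) = sqrt(2)*sqrt(k))
f(-48, -45) + V(28, 19) = -45 + sqrt(2)*sqrt(28) = -45 + sqrt(2)*(2*sqrt(7)) = -45 + 2*sqrt(14)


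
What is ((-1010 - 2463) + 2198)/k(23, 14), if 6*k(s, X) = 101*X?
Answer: -3825/707 ≈ -5.4102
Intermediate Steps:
k(s, X) = 101*X/6 (k(s, X) = (101*X)/6 = 101*X/6)
((-1010 - 2463) + 2198)/k(23, 14) = ((-1010 - 2463) + 2198)/(((101/6)*14)) = (-3473 + 2198)/(707/3) = -1275*3/707 = -3825/707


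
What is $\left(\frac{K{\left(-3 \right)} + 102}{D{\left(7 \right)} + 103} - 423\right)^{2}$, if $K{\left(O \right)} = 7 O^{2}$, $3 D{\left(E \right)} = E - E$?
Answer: $\frac{1883907216}{10609} \approx 1.7758 \cdot 10^{5}$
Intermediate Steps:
$D{\left(E \right)} = 0$ ($D{\left(E \right)} = \frac{E - E}{3} = \frac{1}{3} \cdot 0 = 0$)
$\left(\frac{K{\left(-3 \right)} + 102}{D{\left(7 \right)} + 103} - 423\right)^{2} = \left(\frac{7 \left(-3\right)^{2} + 102}{0 + 103} - 423\right)^{2} = \left(\frac{7 \cdot 9 + 102}{103} - 423\right)^{2} = \left(\left(63 + 102\right) \frac{1}{103} - 423\right)^{2} = \left(165 \cdot \frac{1}{103} - 423\right)^{2} = \left(\frac{165}{103} - 423\right)^{2} = \left(- \frac{43404}{103}\right)^{2} = \frac{1883907216}{10609}$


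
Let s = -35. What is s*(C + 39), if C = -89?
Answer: 1750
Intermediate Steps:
s*(C + 39) = -35*(-89 + 39) = -35*(-50) = 1750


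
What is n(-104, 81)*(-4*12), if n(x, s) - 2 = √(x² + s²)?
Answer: -96 - 48*√17377 ≈ -6423.4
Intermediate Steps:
n(x, s) = 2 + √(s² + x²) (n(x, s) = 2 + √(x² + s²) = 2 + √(s² + x²))
n(-104, 81)*(-4*12) = (2 + √(81² + (-104)²))*(-4*12) = (2 + √(6561 + 10816))*(-48) = (2 + √17377)*(-48) = -96 - 48*√17377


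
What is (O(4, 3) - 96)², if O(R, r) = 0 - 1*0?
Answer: 9216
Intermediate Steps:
O(R, r) = 0 (O(R, r) = 0 + 0 = 0)
(O(4, 3) - 96)² = (0 - 96)² = (-96)² = 9216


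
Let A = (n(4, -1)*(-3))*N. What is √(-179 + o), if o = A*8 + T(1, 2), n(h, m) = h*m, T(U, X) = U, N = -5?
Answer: I*√658 ≈ 25.652*I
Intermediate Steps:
A = -60 (A = ((4*(-1))*(-3))*(-5) = -4*(-3)*(-5) = 12*(-5) = -60)
o = -479 (o = -60*8 + 1 = -480 + 1 = -479)
√(-179 + o) = √(-179 - 479) = √(-658) = I*√658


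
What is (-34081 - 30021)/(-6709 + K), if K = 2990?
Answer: 64102/3719 ≈ 17.236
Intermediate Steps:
(-34081 - 30021)/(-6709 + K) = (-34081 - 30021)/(-6709 + 2990) = -64102/(-3719) = -64102*(-1/3719) = 64102/3719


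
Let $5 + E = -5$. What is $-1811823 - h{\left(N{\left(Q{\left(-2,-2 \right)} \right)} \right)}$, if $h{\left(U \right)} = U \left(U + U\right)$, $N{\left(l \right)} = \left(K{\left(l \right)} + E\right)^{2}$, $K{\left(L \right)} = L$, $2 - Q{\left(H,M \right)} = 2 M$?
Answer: $-1812335$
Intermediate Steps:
$Q{\left(H,M \right)} = 2 - 2 M$
$E = -10$ ($E = -5 - 5 = -10$)
$N{\left(l \right)} = \left(-10 + l\right)^{2}$ ($N{\left(l \right)} = \left(l - 10\right)^{2} = \left(-10 + l\right)^{2}$)
$h{\left(U \right)} = 2 U^{2}$ ($h{\left(U \right)} = U 2 U = 2 U^{2}$)
$-1811823 - h{\left(N{\left(Q{\left(-2,-2 \right)} \right)} \right)} = -1811823 - 2 \left(\left(-10 + \left(2 - -4\right)\right)^{2}\right)^{2} = -1811823 - 2 \left(\left(-10 + \left(2 + 4\right)\right)^{2}\right)^{2} = -1811823 - 2 \left(\left(-10 + 6\right)^{2}\right)^{2} = -1811823 - 2 \left(\left(-4\right)^{2}\right)^{2} = -1811823 - 2 \cdot 16^{2} = -1811823 - 2 \cdot 256 = -1811823 - 512 = -1812335$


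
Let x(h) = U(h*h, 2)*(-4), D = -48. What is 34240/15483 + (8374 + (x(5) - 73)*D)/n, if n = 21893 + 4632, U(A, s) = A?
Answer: 1166441474/410686575 ≈ 2.8402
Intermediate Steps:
n = 26525
x(h) = -4*h**2 (x(h) = (h*h)*(-4) = h**2*(-4) = -4*h**2)
34240/15483 + (8374 + (x(5) - 73)*D)/n = 34240/15483 + (8374 + (-4*5**2 - 73)*(-48))/26525 = 34240*(1/15483) + (8374 + (-4*25 - 73)*(-48))*(1/26525) = 34240/15483 + (8374 + (-100 - 73)*(-48))*(1/26525) = 34240/15483 + (8374 - 173*(-48))*(1/26525) = 34240/15483 + (8374 + 8304)*(1/26525) = 34240/15483 + 16678*(1/26525) = 34240/15483 + 16678/26525 = 1166441474/410686575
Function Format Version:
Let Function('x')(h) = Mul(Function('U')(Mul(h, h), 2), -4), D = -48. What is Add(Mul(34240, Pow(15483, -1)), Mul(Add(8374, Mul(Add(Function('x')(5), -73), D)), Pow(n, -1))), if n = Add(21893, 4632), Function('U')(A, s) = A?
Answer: Rational(1166441474, 410686575) ≈ 2.8402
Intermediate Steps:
n = 26525
Function('x')(h) = Mul(-4, Pow(h, 2)) (Function('x')(h) = Mul(Mul(h, h), -4) = Mul(Pow(h, 2), -4) = Mul(-4, Pow(h, 2)))
Add(Mul(34240, Pow(15483, -1)), Mul(Add(8374, Mul(Add(Function('x')(5), -73), D)), Pow(n, -1))) = Add(Mul(34240, Pow(15483, -1)), Mul(Add(8374, Mul(Add(Mul(-4, Pow(5, 2)), -73), -48)), Pow(26525, -1))) = Add(Mul(34240, Rational(1, 15483)), Mul(Add(8374, Mul(Add(Mul(-4, 25), -73), -48)), Rational(1, 26525))) = Add(Rational(34240, 15483), Mul(Add(8374, Mul(Add(-100, -73), -48)), Rational(1, 26525))) = Add(Rational(34240, 15483), Mul(Add(8374, Mul(-173, -48)), Rational(1, 26525))) = Add(Rational(34240, 15483), Mul(Add(8374, 8304), Rational(1, 26525))) = Add(Rational(34240, 15483), Mul(16678, Rational(1, 26525))) = Add(Rational(34240, 15483), Rational(16678, 26525)) = Rational(1166441474, 410686575)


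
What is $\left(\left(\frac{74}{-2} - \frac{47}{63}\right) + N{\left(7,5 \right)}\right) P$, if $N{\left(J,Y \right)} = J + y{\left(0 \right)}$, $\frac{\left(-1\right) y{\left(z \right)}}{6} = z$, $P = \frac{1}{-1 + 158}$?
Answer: $- \frac{1937}{9891} \approx -0.19583$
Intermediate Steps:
$P = \frac{1}{157} \approx 0.0063694$
$y{\left(z \right)} = - 6 z$
$N{\left(J,Y \right)} = J$ ($N{\left(J,Y \right)} = J - 0 = J + 0 = J$)
$\left(\left(\frac{74}{-2} - \frac{47}{63}\right) + N{\left(7,5 \right)}\right) P = \left(\left(\frac{74}{-2} - \frac{47}{63}\right) + 7\right) \frac{1}{157} = \left(\left(74 \left(- \frac{1}{2}\right) - \frac{47}{63}\right) + 7\right) \frac{1}{157} = \left(\left(-37 - \frac{47}{63}\right) + 7\right) \frac{1}{157} = \left(- \frac{2378}{63} + 7\right) \frac{1}{157} = \left(- \frac{1937}{63}\right) \frac{1}{157} = - \frac{1937}{9891}$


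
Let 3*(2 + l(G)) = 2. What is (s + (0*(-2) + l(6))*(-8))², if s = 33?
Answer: 17161/9 ≈ 1906.8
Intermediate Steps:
l(G) = -4/3 (l(G) = -2 + (⅓)*2 = -2 + ⅔ = -4/3)
(s + (0*(-2) + l(6))*(-8))² = (33 + (0*(-2) - 4/3)*(-8))² = (33 + (0 - 4/3)*(-8))² = (33 - 4/3*(-8))² = (33 + 32/3)² = (131/3)² = 17161/9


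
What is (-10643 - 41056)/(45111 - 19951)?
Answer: -51699/25160 ≈ -2.0548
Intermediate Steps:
(-10643 - 41056)/(45111 - 19951) = -51699/25160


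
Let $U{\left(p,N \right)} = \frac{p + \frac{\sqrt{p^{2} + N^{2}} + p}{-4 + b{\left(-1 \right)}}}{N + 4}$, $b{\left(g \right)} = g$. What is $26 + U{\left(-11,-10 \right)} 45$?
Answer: $92 + \frac{3 \sqrt{221}}{2} \approx 114.3$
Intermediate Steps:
$U{\left(p,N \right)} = \frac{- \frac{\sqrt{N^{2} + p^{2}}}{5} + \frac{4 p}{5}}{4 + N}$ ($U{\left(p,N \right)} = \frac{p + \frac{\sqrt{p^{2} + N^{2}} + p}{-4 - 1}}{N + 4} = \frac{p + \frac{\sqrt{N^{2} + p^{2}} + p}{-5}}{4 + N} = \frac{p + \left(p + \sqrt{N^{2} + p^{2}}\right) \left(- \frac{1}{5}\right)}{4 + N} = \frac{p - \left(\frac{p}{5} + \frac{\sqrt{N^{2} + p^{2}}}{5}\right)}{4 + N} = \frac{- \frac{\sqrt{N^{2} + p^{2}}}{5} + \frac{4 p}{5}}{4 + N}$)
$26 + U{\left(-11,-10 \right)} 45 = 26 + \frac{- \sqrt{\left(-10\right)^{2} + \left(-11\right)^{2}} + 4 \left(-11\right)}{5 \left(4 - 10\right)} 45 = 26 + \frac{- \sqrt{100 + 121} - 44}{5 \left(-6\right)} 45 = 26 + \frac{1}{5} \left(- \frac{1}{6}\right) \left(- \sqrt{221} - 44\right) 45 = 26 + \frac{1}{5} \left(- \frac{1}{6}\right) \left(-44 - \sqrt{221}\right) 45 = 26 + \left(\frac{22}{15} + \frac{\sqrt{221}}{30}\right) 45 = 26 + \left(66 + \frac{3 \sqrt{221}}{2}\right) = 92 + \frac{3 \sqrt{221}}{2}$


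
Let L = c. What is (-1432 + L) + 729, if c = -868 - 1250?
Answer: -2821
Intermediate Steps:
c = -2118
L = -2118
(-1432 + L) + 729 = (-1432 - 2118) + 729 = -3550 + 729 = -2821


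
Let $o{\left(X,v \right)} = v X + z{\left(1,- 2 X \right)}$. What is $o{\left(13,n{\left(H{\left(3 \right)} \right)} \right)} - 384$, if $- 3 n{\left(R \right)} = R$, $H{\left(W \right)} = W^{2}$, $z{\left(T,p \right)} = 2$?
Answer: $-421$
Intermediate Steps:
$n{\left(R \right)} = - \frac{R}{3}$
$o{\left(X,v \right)} = 2 + X v$ ($o{\left(X,v \right)} = v X + 2 = X v + 2 = 2 + X v$)
$o{\left(13,n{\left(H{\left(3 \right)} \right)} \right)} - 384 = \left(2 + 13 \left(- \frac{3^{2}}{3}\right)\right) - 384 = \left(2 + 13 \left(\left(- \frac{1}{3}\right) 9\right)\right) - 384 = \left(2 + 13 \left(-3\right)\right) - 384 = \left(2 - 39\right) - 384 = -37 - 384 = -421$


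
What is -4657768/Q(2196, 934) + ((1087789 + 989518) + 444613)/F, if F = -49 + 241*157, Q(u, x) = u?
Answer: -3551450018/1728801 ≈ -2054.3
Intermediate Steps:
F = 37788 (F = -49 + 37837 = 37788)
-4657768/Q(2196, 934) + ((1087789 + 989518) + 444613)/F = -4657768/2196 + ((1087789 + 989518) + 444613)/37788 = -4657768*1/2196 + (2077307 + 444613)*(1/37788) = -1164442/549 + 2521920*(1/37788) = -1164442/549 + 210160/3149 = -3551450018/1728801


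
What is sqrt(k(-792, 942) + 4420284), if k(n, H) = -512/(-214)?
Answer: 2*sqrt(12651964727)/107 ≈ 2102.4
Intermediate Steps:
k(n, H) = 256/107 (k(n, H) = -512*(-1/214) = 256/107)
sqrt(k(-792, 942) + 4420284) = sqrt(256/107 + 4420284) = sqrt(472970644/107) = 2*sqrt(12651964727)/107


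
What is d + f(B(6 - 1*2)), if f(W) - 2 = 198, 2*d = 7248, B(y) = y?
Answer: 3824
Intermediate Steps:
d = 3624 (d = (½)*7248 = 3624)
f(W) = 200 (f(W) = 2 + 198 = 200)
d + f(B(6 - 1*2)) = 3624 + 200 = 3824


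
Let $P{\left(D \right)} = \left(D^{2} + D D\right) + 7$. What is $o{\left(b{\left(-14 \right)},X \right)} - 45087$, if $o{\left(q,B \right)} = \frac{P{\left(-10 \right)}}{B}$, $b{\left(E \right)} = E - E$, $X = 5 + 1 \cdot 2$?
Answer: $- \frac{315402}{7} \approx -45057.0$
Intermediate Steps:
$X = 7$ ($X = 5 + 2 = 7$)
$P{\left(D \right)} = 7 + 2 D^{2}$ ($P{\left(D \right)} = \left(D^{2} + D^{2}\right) + 7 = 2 D^{2} + 7 = 7 + 2 D^{2}$)
$b{\left(E \right)} = 0$
$o{\left(q,B \right)} = \frac{207}{B}$ ($o{\left(q,B \right)} = \frac{7 + 2 \left(-10\right)^{2}}{B} = \frac{7 + 2 \cdot 100}{B} = \frac{7 + 200}{B} = \frac{207}{B}$)
$o{\left(b{\left(-14 \right)},X \right)} - 45087 = \frac{207}{7} - 45087 = - \frac{315402}{7}$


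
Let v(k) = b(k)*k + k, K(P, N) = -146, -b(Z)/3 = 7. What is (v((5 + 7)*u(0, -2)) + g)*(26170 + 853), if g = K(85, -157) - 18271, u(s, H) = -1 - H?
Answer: -504168111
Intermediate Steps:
b(Z) = -21 (b(Z) = -3*7 = -21)
g = -18417 (g = -146 - 18271 = -18417)
v(k) = -20*k (v(k) = -21*k + k = -20*k)
(v((5 + 7)*u(0, -2)) + g)*(26170 + 853) = (-20*(5 + 7)*(-1 - 1*(-2)) - 18417)*(26170 + 853) = (-240*(-1 + 2) - 18417)*27023 = (-240 - 18417)*27023 = -18657*27023 = -504168111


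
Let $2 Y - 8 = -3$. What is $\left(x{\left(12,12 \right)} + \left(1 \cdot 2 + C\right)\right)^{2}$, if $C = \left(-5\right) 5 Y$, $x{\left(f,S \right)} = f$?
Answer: $\frac{9409}{4} \approx 2352.3$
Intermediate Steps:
$Y = \frac{5}{2}$ ($Y = 4 + \frac{1}{2} \left(-3\right) = 4 - \frac{3}{2} = \frac{5}{2} \approx 2.5$)
$C = - \frac{125}{2}$ ($C = \left(-5\right) 5 \cdot \frac{5}{2} = \left(-25\right) \frac{5}{2} = - \frac{125}{2} \approx -62.5$)
$\left(x{\left(12,12 \right)} + \left(1 \cdot 2 + C\right)\right)^{2} = \left(12 + \left(1 \cdot 2 - \frac{125}{2}\right)\right)^{2} = \left(12 + \left(2 - \frac{125}{2}\right)\right)^{2} = \left(12 - \frac{121}{2}\right)^{2} = \left(- \frac{97}{2}\right)^{2} = \frac{9409}{4}$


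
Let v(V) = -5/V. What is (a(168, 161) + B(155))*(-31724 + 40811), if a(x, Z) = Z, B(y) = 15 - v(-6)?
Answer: 3183479/2 ≈ 1.5917e+6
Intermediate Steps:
B(y) = 85/6 (B(y) = 15 - (-5)/(-6) = 15 - (-5)*(-1)/6 = 15 - 1*⅚ = 15 - ⅚ = 85/6)
(a(168, 161) + B(155))*(-31724 + 40811) = (161 + 85/6)*(-31724 + 40811) = (1051/6)*9087 = 3183479/2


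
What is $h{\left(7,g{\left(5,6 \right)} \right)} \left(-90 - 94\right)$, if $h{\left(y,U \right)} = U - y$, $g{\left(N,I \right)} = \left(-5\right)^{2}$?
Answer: $-3312$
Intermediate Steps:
$g{\left(N,I \right)} = 25$
$h{\left(7,g{\left(5,6 \right)} \right)} \left(-90 - 94\right) = \left(25 - 7\right) \left(-90 - 94\right) = \left(25 - 7\right) \left(-184\right) = 18 \left(-184\right) = -3312$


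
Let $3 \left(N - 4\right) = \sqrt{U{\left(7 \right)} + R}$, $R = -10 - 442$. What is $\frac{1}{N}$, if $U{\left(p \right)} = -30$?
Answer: $\frac{18}{313} - \frac{3 i \sqrt{482}}{626} \approx 0.057508 - 0.10521 i$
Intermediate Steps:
$R = -452$ ($R = -10 - 442 = -452$)
$N = 4 + \frac{i \sqrt{482}}{3}$ ($N = 4 + \frac{\sqrt{-30 - 452}}{3} = 4 + \frac{\sqrt{-482}}{3} = 4 + \frac{i \sqrt{482}}{3} \approx 4.0 + 7.3182 i$)
$\frac{1}{N} = \frac{1}{4 + \frac{i \sqrt{482}}{3}}$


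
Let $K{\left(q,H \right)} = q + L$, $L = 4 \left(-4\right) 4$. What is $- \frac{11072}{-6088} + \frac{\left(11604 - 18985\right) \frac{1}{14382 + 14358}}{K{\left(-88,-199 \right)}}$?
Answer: $\frac{6051593261}{3324413280} \approx 1.8203$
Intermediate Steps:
$L = -64$ ($L = \left(-16\right) 4 = -64$)
$K{\left(q,H \right)} = -64 + q$ ($K{\left(q,H \right)} = q - 64 = -64 + q$)
$- \frac{11072}{-6088} + \frac{\left(11604 - 18985\right) \frac{1}{14382 + 14358}}{K{\left(-88,-199 \right)}} = - \frac{11072}{-6088} + \frac{\left(11604 - 18985\right) \frac{1}{14382 + 14358}}{-64 - 88} = \left(-11072\right) \left(- \frac{1}{6088}\right) + \frac{\left(-7381\right) \frac{1}{28740}}{-152} = \frac{1384}{761} + \left(-7381\right) \frac{1}{28740} \left(- \frac{1}{152}\right) = \frac{1384}{761} - - \frac{7381}{4368480} = \frac{1384}{761} + \frac{7381}{4368480} = \frac{6051593261}{3324413280}$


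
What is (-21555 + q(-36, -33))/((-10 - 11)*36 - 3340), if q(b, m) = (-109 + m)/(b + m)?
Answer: 1487153/282624 ≈ 5.2619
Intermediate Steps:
q(b, m) = (-109 + m)/(b + m)
(-21555 + q(-36, -33))/((-10 - 11)*36 - 3340) = (-21555 + (-109 - 33)/(-36 - 33))/((-10 - 11)*36 - 3340) = (-21555 - 142/(-69))/(-21*36 - 3340) = (-21555 - 1/69*(-142))/(-756 - 3340) = (-21555 + 142/69)/(-4096) = -1487153/69*(-1/4096) = 1487153/282624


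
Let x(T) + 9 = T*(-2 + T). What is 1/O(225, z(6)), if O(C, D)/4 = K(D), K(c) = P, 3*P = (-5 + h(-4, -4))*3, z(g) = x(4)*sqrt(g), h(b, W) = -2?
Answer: -1/28 ≈ -0.035714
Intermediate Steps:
x(T) = -9 + T*(-2 + T)
z(g) = -sqrt(g) (z(g) = (-9 + 4**2 - 2*4)*sqrt(g) = (-9 + 16 - 8)*sqrt(g) = -sqrt(g))
P = -7 (P = ((-5 - 2)*3)/3 = (-7*3)/3 = (1/3)*(-21) = -7)
K(c) = -7
O(C, D) = -28 (O(C, D) = 4*(-7) = -28)
1/O(225, z(6)) = 1/(-28) = -1/28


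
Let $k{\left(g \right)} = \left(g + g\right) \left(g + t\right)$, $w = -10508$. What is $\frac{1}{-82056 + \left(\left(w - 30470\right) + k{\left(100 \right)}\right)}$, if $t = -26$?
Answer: $- \frac{1}{108234} \approx -9.2392 \cdot 10^{-6}$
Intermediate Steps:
$k{\left(g \right)} = 2 g \left(-26 + g\right)$ ($k{\left(g \right)} = \left(g + g\right) \left(g - 26\right) = 2 g \left(-26 + g\right)$)
$\frac{1}{-82056 + \left(\left(w - 30470\right) + k{\left(100 \right)}\right)} = \frac{1}{-82056 + \left(\left(-10508 - 30470\right) + 2 \cdot 100 \left(-26 + 100\right)\right)} = \frac{1}{-82056 - \left(40978 - 14800\right)} = \frac{1}{-82056 + \left(-40978 + 14800\right)} = \frac{1}{-82056 - 26178} = \frac{1}{-108234} = - \frac{1}{108234}$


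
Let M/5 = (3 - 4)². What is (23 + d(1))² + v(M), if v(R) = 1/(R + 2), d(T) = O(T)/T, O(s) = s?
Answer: 4033/7 ≈ 576.14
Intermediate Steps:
d(T) = 1 (d(T) = T/T = 1)
M = 5 (M = 5*(3 - 4)² = 5*(-1)² = 5*1 = 5)
v(R) = 1/(2 + R)
(23 + d(1))² + v(M) = (23 + 1)² + 1/(2 + 5) = 24² + 1/7 = 576 + ⅐ = 4033/7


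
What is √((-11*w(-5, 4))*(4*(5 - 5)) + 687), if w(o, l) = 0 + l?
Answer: √687 ≈ 26.211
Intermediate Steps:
w(o, l) = l
√((-11*w(-5, 4))*(4*(5 - 5)) + 687) = √((-11*4)*(4*(5 - 5)) + 687) = √(-176*0 + 687) = √(-44*0 + 687) = √(0 + 687) = √687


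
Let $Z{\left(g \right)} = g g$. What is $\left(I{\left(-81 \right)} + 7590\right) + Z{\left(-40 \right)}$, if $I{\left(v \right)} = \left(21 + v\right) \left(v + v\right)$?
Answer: $18910$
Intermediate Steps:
$I{\left(v \right)} = 2 v \left(21 + v\right)$ ($I{\left(v \right)} = \left(21 + v\right) 2 v = 2 v \left(21 + v\right)$)
$Z{\left(g \right)} = g^{2}$
$\left(I{\left(-81 \right)} + 7590\right) + Z{\left(-40 \right)} = \left(2 \left(-81\right) \left(21 - 81\right) + 7590\right) + \left(-40\right)^{2} = \left(2 \left(-81\right) \left(-60\right) + 7590\right) + 1600 = \left(9720 + 7590\right) + 1600 = 17310 + 1600 = 18910$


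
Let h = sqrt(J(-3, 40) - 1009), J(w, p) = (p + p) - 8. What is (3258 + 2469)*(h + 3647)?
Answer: 20886369 + 5727*I*sqrt(937) ≈ 2.0886e+7 + 1.7531e+5*I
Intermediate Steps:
J(w, p) = -8 + 2*p (J(w, p) = 2*p - 8 = -8 + 2*p)
h = I*sqrt(937) (h = sqrt((-8 + 2*40) - 1009) = sqrt((-8 + 80) - 1009) = sqrt(72 - 1009) = sqrt(-937) = I*sqrt(937) ≈ 30.61*I)
(3258 + 2469)*(h + 3647) = (3258 + 2469)*(I*sqrt(937) + 3647) = 5727*(3647 + I*sqrt(937)) = 20886369 + 5727*I*sqrt(937)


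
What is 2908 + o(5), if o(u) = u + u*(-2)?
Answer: 2903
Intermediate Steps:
o(u) = -u (o(u) = u - 2*u = -u)
2908 + o(5) = 2908 - 1*5 = 2908 - 5 = 2903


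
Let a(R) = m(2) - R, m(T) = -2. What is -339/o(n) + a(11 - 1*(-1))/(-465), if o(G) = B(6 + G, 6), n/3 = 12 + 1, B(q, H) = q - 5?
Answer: -6283/744 ≈ -8.4449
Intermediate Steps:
a(R) = -2 - R
B(q, H) = -5 + q
n = 39 (n = 3*(12 + 1) = 3*13 = 39)
o(G) = 1 + G (o(G) = -5 + (6 + G) = 1 + G)
-339/o(n) + a(11 - 1*(-1))/(-465) = -339/(1 + 39) + (-2 - (11 - 1*(-1)))/(-465) = -339/40 + (-2 - (11 + 1))*(-1/465) = -339*1/40 + (-2 - 1*12)*(-1/465) = -339/40 + (-2 - 12)*(-1/465) = -339/40 - 14*(-1/465) = -339/40 + 14/465 = -6283/744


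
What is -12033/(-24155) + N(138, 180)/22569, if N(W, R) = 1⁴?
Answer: 271596932/545154195 ≈ 0.49820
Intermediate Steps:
N(W, R) = 1
-12033/(-24155) + N(138, 180)/22569 = -12033/(-24155) + 1/22569 = -12033*(-1/24155) + 1*(1/22569) = 12033/24155 + 1/22569 = 271596932/545154195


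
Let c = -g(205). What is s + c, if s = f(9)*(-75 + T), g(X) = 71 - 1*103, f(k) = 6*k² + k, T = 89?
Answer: 6962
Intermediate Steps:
f(k) = k + 6*k²
g(X) = -32 (g(X) = 71 - 103 = -32)
c = 32 (c = -1*(-32) = 32)
s = 6930 (s = (9*(1 + 6*9))*(-75 + 89) = (9*(1 + 54))*14 = (9*55)*14 = 495*14 = 6930)
s + c = 6930 + 32 = 6962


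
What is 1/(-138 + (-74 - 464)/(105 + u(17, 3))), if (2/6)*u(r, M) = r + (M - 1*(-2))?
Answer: -171/24136 ≈ -0.0070849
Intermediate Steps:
u(r, M) = 6 + 3*M + 3*r (u(r, M) = 3*(r + (M - 1*(-2))) = 3*(r + (M + 2)) = 3*(r + (2 + M)) = 3*(2 + M + r) = 6 + 3*M + 3*r)
1/(-138 + (-74 - 464)/(105 + u(17, 3))) = 1/(-138 + (-74 - 464)/(105 + (6 + 3*3 + 3*17))) = 1/(-138 - 538/(105 + (6 + 9 + 51))) = 1/(-138 - 538/(105 + 66)) = 1/(-138 - 538/171) = 1/(-24136/171) = -171/24136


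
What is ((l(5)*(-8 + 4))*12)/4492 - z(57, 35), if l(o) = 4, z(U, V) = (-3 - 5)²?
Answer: -71920/1123 ≈ -64.043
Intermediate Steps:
z(U, V) = 64 (z(U, V) = (-8)² = 64)
((l(5)*(-8 + 4))*12)/4492 - z(57, 35) = ((4*(-8 + 4))*12)/4492 - 1*64 = ((4*(-4))*12)*(1/4492) - 64 = -16*12*(1/4492) - 64 = -192*1/4492 - 64 = -48/1123 - 64 = -71920/1123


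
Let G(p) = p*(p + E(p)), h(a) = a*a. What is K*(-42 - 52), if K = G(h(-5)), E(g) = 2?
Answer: -63450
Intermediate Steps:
h(a) = a²
G(p) = p*(2 + p) (G(p) = p*(p + 2) = p*(2 + p))
K = 675 (K = (-5)²*(2 + (-5)²) = 25*(2 + 25) = 25*27 = 675)
K*(-42 - 52) = 675*(-42 - 52) = 675*(-94) = -63450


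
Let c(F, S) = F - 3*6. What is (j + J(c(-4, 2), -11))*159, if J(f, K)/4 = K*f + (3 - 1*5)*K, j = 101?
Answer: 183963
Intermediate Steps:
c(F, S) = -18 + F (c(F, S) = F - 18 = -18 + F)
J(f, K) = -8*K + 4*K*f (J(f, K) = 4*(K*f + (3 - 1*5)*K) = 4*(K*f + (3 - 5)*K) = 4*(K*f - 2*K) = 4*(-2*K + K*f) = -8*K + 4*K*f)
(j + J(c(-4, 2), -11))*159 = (101 + 4*(-11)*(-2 + (-18 - 4)))*159 = (101 + 4*(-11)*(-2 - 22))*159 = (101 + 4*(-11)*(-24))*159 = (101 + 1056)*159 = 1157*159 = 183963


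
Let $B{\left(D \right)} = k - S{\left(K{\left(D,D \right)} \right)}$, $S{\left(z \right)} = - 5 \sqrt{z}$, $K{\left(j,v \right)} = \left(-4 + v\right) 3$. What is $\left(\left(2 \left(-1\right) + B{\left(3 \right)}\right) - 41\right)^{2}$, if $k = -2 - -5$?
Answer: $1525 - 400 i \sqrt{3} \approx 1525.0 - 692.82 i$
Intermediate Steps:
$K{\left(j,v \right)} = -12 + 3 v$
$k = 3$ ($k = -2 + 5 = 3$)
$B{\left(D \right)} = 3 + 5 \sqrt{-12 + 3 D}$ ($B{\left(D \right)} = 3 - - 5 \sqrt{-12 + 3 D} = 3 + 5 \sqrt{-12 + 3 D}$)
$\left(\left(2 \left(-1\right) + B{\left(3 \right)}\right) - 41\right)^{2} = \left(\left(2 \left(-1\right) + \left(3 + 5 \sqrt{-12 + 3 \cdot 3}\right)\right) - 41\right)^{2} = \left(\left(-2 + \left(3 + 5 \sqrt{-12 + 9}\right)\right) - 41\right)^{2} = \left(\left(-2 + \left(3 + 5 \sqrt{-3}\right)\right) - 41\right)^{2} = \left(\left(-2 + \left(3 + 5 i \sqrt{3}\right)\right) - 41\right)^{2} = \left(\left(1 + 5 i \sqrt{3}\right) - 41\right)^{2} = \left(-40 + 5 i \sqrt{3}\right)^{2}$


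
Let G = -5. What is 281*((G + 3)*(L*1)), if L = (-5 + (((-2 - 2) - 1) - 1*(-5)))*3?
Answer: 8430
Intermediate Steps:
L = -15 (L = (-5 + ((-4 - 1) + 5))*3 = (-5 + (-5 + 5))*3 = (-5 + 0)*3 = -5*3 = -15)
281*((G + 3)*(L*1)) = 281*((-5 + 3)*(-15*1)) = 281*(-2*(-15)) = 281*30 = 8430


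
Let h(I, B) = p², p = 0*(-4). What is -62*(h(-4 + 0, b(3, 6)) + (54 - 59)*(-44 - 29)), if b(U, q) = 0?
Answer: -22630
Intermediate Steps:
p = 0
h(I, B) = 0 (h(I, B) = 0² = 0)
-62*(h(-4 + 0, b(3, 6)) + (54 - 59)*(-44 - 29)) = -62*(0 + (54 - 59)*(-44 - 29)) = -62*(0 - 5*(-73)) = -62*(0 + 365) = -62*365 = -22630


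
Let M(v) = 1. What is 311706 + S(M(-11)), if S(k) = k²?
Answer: 311707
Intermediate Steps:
311706 + S(M(-11)) = 311706 + 1² = 311706 + 1 = 311707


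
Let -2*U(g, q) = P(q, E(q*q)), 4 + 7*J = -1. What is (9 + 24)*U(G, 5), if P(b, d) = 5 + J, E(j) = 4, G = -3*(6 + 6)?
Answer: -495/7 ≈ -70.714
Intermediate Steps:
J = -5/7 (J = -4/7 + (1/7)*(-1) = -4/7 - 1/7 = -5/7 ≈ -0.71429)
G = -36 (G = -3*12 = -36)
P(b, d) = 30/7 (P(b, d) = 5 - 5/7 = 30/7)
U(g, q) = -15/7 (U(g, q) = -1/2*30/7 = -15/7)
(9 + 24)*U(G, 5) = (9 + 24)*(-15/7) = 33*(-15/7) = -495/7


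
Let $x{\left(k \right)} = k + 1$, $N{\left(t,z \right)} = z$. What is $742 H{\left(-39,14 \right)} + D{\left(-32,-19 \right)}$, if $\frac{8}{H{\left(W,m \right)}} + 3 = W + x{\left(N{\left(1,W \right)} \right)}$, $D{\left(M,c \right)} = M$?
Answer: $- \frac{531}{5} \approx -106.2$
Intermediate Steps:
$x{\left(k \right)} = 1 + k$
$H{\left(W,m \right)} = \frac{8}{-2 + 2 W}$ ($H{\left(W,m \right)} = \frac{8}{-3 + \left(W + \left(1 + W\right)\right)} = \frac{8}{-3 + \left(1 + 2 W\right)} = \frac{8}{-2 + 2 W}$)
$742 H{\left(-39,14 \right)} + D{\left(-32,-19 \right)} = 742 \frac{4}{-1 - 39} - 32 = 742 \frac{4}{-40} - 32 = 742 \cdot 4 \left(- \frac{1}{40}\right) - 32 = 742 \left(- \frac{1}{10}\right) - 32 = - \frac{371}{5} - 32 = - \frac{531}{5}$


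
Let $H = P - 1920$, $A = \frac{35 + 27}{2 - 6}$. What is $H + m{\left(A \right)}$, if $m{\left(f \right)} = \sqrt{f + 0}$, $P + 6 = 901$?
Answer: $-1025 + \frac{i \sqrt{62}}{2} \approx -1025.0 + 3.937 i$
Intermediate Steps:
$P = 895$ ($P = -6 + 901 = 895$)
$A = - \frac{31}{2}$ ($A = \frac{62}{-4} = 62 \left(- \frac{1}{4}\right) = - \frac{31}{2} \approx -15.5$)
$m{\left(f \right)} = \sqrt{f}$
$H = -1025$ ($H = 895 - 1920 = -1025$)
$H + m{\left(A \right)} = -1025 + \sqrt{- \frac{31}{2}} = -1025 + \frac{i \sqrt{62}}{2}$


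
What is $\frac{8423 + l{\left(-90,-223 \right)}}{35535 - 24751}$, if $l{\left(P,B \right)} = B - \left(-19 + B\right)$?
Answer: $\frac{4221}{5392} \approx 0.78283$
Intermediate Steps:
$l{\left(P,B \right)} = 19$
$\frac{8423 + l{\left(-90,-223 \right)}}{35535 - 24751} = \frac{8423 + 19}{35535 - 24751} = \frac{8442}{10784} = 8442 \cdot \frac{1}{10784} = \frac{4221}{5392}$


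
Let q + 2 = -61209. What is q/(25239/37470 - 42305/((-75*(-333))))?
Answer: 763760864610/12730991 ≈ 59992.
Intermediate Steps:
q = -61211 (q = -2 - 61209 = -61211)
q/(25239/37470 - 42305/((-75*(-333)))) = -61211/(25239/37470 - 42305/((-75*(-333)))) = -61211/(25239*(1/37470) - 42305/24975) = -61211/(8413/12490 - 42305*1/24975) = -61211/(8413/12490 - 8461/4995) = -61211/(-12730991/12477510) = -61211*(-12477510/12730991) = 763760864610/12730991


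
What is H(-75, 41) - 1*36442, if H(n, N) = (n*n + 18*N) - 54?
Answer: -30133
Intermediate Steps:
H(n, N) = -54 + n**2 + 18*N (H(n, N) = (n**2 + 18*N) - 54 = -54 + n**2 + 18*N)
H(-75, 41) - 1*36442 = (-54 + (-75)**2 + 18*41) - 1*36442 = (-54 + 5625 + 738) - 36442 = 6309 - 36442 = -30133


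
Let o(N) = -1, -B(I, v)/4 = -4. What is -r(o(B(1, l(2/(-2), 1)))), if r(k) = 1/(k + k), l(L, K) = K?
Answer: ½ ≈ 0.50000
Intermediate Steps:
B(I, v) = 16 (B(I, v) = -4*(-4) = 16)
r(k) = 1/(2*k)
-r(o(B(1, l(2/(-2), 1)))) = -1/(2*(-1)) = -(-1)/2 = -1*(-½) = ½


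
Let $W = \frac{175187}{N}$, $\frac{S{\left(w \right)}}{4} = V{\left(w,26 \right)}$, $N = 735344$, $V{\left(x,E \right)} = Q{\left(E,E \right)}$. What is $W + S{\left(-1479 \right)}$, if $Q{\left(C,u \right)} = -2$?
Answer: $- \frac{5707565}{735344} \approx -7.7618$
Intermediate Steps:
$V{\left(x,E \right)} = -2$
$S{\left(w \right)} = -8$ ($S{\left(w \right)} = 4 \left(-2\right) = -8$)
$W = \frac{175187}{735344} \approx 0.23824$
$W + S{\left(-1479 \right)} = \frac{175187}{735344} - 8 = - \frac{5707565}{735344}$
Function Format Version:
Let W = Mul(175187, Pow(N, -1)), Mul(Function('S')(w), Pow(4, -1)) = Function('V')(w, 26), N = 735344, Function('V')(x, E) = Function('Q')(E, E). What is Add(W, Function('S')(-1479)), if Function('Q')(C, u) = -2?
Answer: Rational(-5707565, 735344) ≈ -7.7618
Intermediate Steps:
Function('V')(x, E) = -2
Function('S')(w) = -8 (Function('S')(w) = Mul(4, -2) = -8)
W = Rational(175187, 735344) (W = Mul(175187, Pow(735344, -1)) = Mul(175187, Rational(1, 735344)) = Rational(175187, 735344) ≈ 0.23824)
Add(W, Function('S')(-1479)) = Add(Rational(175187, 735344), -8) = Rational(-5707565, 735344)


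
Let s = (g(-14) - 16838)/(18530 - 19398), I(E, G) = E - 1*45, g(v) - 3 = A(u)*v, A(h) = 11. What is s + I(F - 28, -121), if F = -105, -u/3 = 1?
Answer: -19645/124 ≈ -158.43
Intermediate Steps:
u = -3 (u = -3*1 = -3)
g(v) = 3 + 11*v
I(E, G) = -45 + E (I(E, G) = E - 45 = -45 + E)
s = 2427/124 (s = ((3 + 11*(-14)) - 16838)/(18530 - 19398) = ((3 - 154) - 16838)/(-868) = (-151 - 16838)*(-1/868) = -16989*(-1/868) = 2427/124 ≈ 19.573)
s + I(F - 28, -121) = 2427/124 + (-45 + (-105 - 28)) = 2427/124 + (-45 - 133) = 2427/124 - 178 = -19645/124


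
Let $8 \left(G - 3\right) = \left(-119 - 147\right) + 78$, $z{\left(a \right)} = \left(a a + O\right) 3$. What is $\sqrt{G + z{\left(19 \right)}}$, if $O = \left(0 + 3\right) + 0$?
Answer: $\frac{\sqrt{4286}}{2} \approx 32.734$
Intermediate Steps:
$O = 3$ ($O = 3 + 0 = 3$)
$z{\left(a \right)} = 9 + 3 a^{2}$ ($z{\left(a \right)} = \left(a a + 3\right) 3 = \left(a^{2} + 3\right) 3 = \left(3 + a^{2}\right) 3 = 9 + 3 a^{2}$)
$G = - \frac{41}{2}$ ($G = 3 + \frac{\left(-119 - 147\right) + 78}{8} = 3 + \frac{-266 + 78}{8} = 3 + \frac{1}{8} \left(-188\right) = 3 - \frac{47}{2} = - \frac{41}{2} \approx -20.5$)
$\sqrt{G + z{\left(19 \right)}} = \sqrt{- \frac{41}{2} + \left(9 + 3 \cdot 19^{2}\right)} = \sqrt{- \frac{41}{2} + \left(9 + 3 \cdot 361\right)} = \sqrt{- \frac{41}{2} + \left(9 + 1083\right)} = \sqrt{- \frac{41}{2} + 1092} = \sqrt{\frac{2143}{2}} = \frac{\sqrt{4286}}{2}$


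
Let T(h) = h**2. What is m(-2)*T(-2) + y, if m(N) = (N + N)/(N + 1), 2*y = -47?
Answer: -15/2 ≈ -7.5000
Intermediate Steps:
y = -47/2 (y = (1/2)*(-47) = -47/2 ≈ -23.500)
m(N) = 2*N/(1 + N) (m(N) = (2*N)/(1 + N) = 2*N/(1 + N))
m(-2)*T(-2) + y = (2*(-2)/(1 - 2))*(-2)**2 - 47/2 = (2*(-2)/(-1))*4 - 47/2 = (2*(-2)*(-1))*4 - 47/2 = 4*4 - 47/2 = 16 - 47/2 = -15/2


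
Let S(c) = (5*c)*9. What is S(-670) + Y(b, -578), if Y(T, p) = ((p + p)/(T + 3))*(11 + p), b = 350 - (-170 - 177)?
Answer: -730341/25 ≈ -29214.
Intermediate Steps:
b = 697 (b = 350 - 1*(-347) = 350 + 347 = 697)
S(c) = 45*c
Y(T, p) = 2*p*(11 + p)/(3 + T) (Y(T, p) = ((2*p)/(3 + T))*(11 + p) = (2*p/(3 + T))*(11 + p) = 2*p*(11 + p)/(3 + T))
S(-670) + Y(b, -578) = 45*(-670) + 2*(-578)*(11 - 578)/(3 + 697) = -30150 + 2*(-578)*(-567)/700 = -30150 + 2*(-578)*(1/700)*(-567) = -30150 + 23409/25 = -730341/25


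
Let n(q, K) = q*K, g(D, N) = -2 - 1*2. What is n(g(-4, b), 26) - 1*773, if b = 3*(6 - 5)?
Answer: -877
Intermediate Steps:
b = 3 (b = 3*1 = 3)
g(D, N) = -4 (g(D, N) = -2 - 2 = -4)
n(q, K) = K*q
n(g(-4, b), 26) - 1*773 = 26*(-4) - 1*773 = -104 - 773 = -877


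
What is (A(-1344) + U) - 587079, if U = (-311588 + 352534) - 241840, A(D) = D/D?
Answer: -787972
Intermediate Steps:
A(D) = 1
U = -200894 (U = 40946 - 241840 = -200894)
(A(-1344) + U) - 587079 = (1 - 200894) - 587079 = -200893 - 587079 = -787972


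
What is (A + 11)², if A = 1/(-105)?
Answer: 1331716/11025 ≈ 120.79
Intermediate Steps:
A = -1/105 ≈ -0.0095238
(A + 11)² = (-1/105 + 11)² = (1154/105)² = 1331716/11025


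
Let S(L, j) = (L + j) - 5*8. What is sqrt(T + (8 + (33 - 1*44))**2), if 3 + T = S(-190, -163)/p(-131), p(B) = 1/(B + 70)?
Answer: sqrt(23979) ≈ 154.85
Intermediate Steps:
S(L, j) = -40 + L + j (S(L, j) = (L + j) - 40 = -40 + L + j)
p(B) = 1/(70 + B)
T = 23970 (T = -3 + (-40 - 190 - 163)/(1/(70 - 131)) = -3 - 393/(1/(-61)) = -3 - 393/(-1/61) = -3 - 393*(-61) = -3 + 23973 = 23970)
sqrt(T + (8 + (33 - 1*44))**2) = sqrt(23970 + (8 + (33 - 1*44))**2) = sqrt(23970 + (8 + (33 - 44))**2) = sqrt(23970 + (8 - 11)**2) = sqrt(23970 + (-3)**2) = sqrt(23970 + 9) = sqrt(23979)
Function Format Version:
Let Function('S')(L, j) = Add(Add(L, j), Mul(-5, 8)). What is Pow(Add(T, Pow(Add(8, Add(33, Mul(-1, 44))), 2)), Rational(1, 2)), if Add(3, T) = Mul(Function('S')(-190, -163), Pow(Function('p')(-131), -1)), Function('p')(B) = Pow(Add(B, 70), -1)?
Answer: Pow(23979, Rational(1, 2)) ≈ 154.85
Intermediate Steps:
Function('S')(L, j) = Add(-40, L, j) (Function('S')(L, j) = Add(Add(L, j), -40) = Add(-40, L, j))
Function('p')(B) = Pow(Add(70, B), -1)
T = 23970 (T = Add(-3, Mul(Add(-40, -190, -163), Pow(Pow(Add(70, -131), -1), -1))) = Add(-3, Mul(-393, Pow(Pow(-61, -1), -1))) = Add(-3, Mul(-393, Pow(Rational(-1, 61), -1))) = Add(-3, Mul(-393, -61)) = Add(-3, 23973) = 23970)
Pow(Add(T, Pow(Add(8, Add(33, Mul(-1, 44))), 2)), Rational(1, 2)) = Pow(Add(23970, Pow(Add(8, Add(33, Mul(-1, 44))), 2)), Rational(1, 2)) = Pow(Add(23970, Pow(Add(8, Add(33, -44)), 2)), Rational(1, 2)) = Pow(Add(23970, Pow(Add(8, -11), 2)), Rational(1, 2)) = Pow(Add(23970, Pow(-3, 2)), Rational(1, 2)) = Pow(Add(23970, 9), Rational(1, 2)) = Pow(23979, Rational(1, 2))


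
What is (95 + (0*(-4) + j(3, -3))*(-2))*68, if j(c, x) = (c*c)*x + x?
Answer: 10540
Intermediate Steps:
j(c, x) = x + x*c² (j(c, x) = c²*x + x = x*c² + x = x + x*c²)
(95 + (0*(-4) + j(3, -3))*(-2))*68 = (95 + (0*(-4) - 3*(1 + 3²))*(-2))*68 = (95 + (0 - 3*(1 + 9))*(-2))*68 = (95 + (0 - 3*10)*(-2))*68 = (95 + (0 - 30)*(-2))*68 = (95 - 30*(-2))*68 = (95 + 60)*68 = 155*68 = 10540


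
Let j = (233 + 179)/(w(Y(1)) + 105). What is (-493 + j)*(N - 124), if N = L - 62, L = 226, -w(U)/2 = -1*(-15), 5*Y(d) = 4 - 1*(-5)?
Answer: -292504/15 ≈ -19500.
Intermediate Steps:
Y(d) = 9/5 (Y(d) = (4 - 1*(-5))/5 = (4 + 5)/5 = (⅕)*9 = 9/5)
w(U) = -30 (w(U) = -(-2)*(-15) = -2*15 = -30)
j = 412/75 (j = (233 + 179)/(-30 + 105) = 412/75 ≈ 5.4933)
N = 164 (N = 226 - 62 = 164)
(-493 + j)*(N - 124) = (-493 + 412/75)*(164 - 124) = -36563/75*40 = -292504/15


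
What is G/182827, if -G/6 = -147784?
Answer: 886704/182827 ≈ 4.8500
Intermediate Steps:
G = 886704 (G = -6*(-147784) = 886704)
G/182827 = 886704/182827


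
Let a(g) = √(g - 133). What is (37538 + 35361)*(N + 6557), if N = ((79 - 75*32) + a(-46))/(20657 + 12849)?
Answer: 1455968789489/3046 + 72899*I*√179/33506 ≈ 4.7799e+8 + 29.109*I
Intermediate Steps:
a(g) = √(-133 + g)
N = -211/3046 + I*√179/33506 (N = ((79 - 75*32) + √(-133 - 46))/(20657 + 12849) = ((79 - 2400) + √(-179))/33506 = (-2321 + I*√179)*(1/33506) = -211/3046 + I*√179/33506 ≈ -0.069271 + 0.0003993*I)
(37538 + 35361)*(N + 6557) = (37538 + 35361)*((-211/3046 + I*√179/33506) + 6557) = 72899*(19972411/3046 + I*√179/33506) = 1455968789489/3046 + 72899*I*√179/33506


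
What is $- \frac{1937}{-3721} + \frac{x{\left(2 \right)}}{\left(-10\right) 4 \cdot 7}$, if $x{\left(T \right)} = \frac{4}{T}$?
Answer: $\frac{267459}{520940} \approx 0.51342$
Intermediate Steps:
$- \frac{1937}{-3721} + \frac{x{\left(2 \right)}}{\left(-10\right) 4 \cdot 7} = - \frac{1937}{-3721} + \frac{4 \cdot \frac{1}{2}}{\left(-10\right) 4 \cdot 7} = \left(-1937\right) \left(- \frac{1}{3721}\right) + \frac{4 \cdot \frac{1}{2}}{\left(-40\right) 7} = \frac{1937}{3721} + \frac{2}{-280} = \frac{1937}{3721} + 2 \left(- \frac{1}{280}\right) = \frac{1937}{3721} - \frac{1}{140} = \frac{267459}{520940}$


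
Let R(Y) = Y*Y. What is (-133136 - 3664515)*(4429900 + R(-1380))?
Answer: -24055460729300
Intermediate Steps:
R(Y) = Y²
(-133136 - 3664515)*(4429900 + R(-1380)) = (-133136 - 3664515)*(4429900 + (-1380)²) = -3797651*(4429900 + 1904400) = -3797651*6334300 = -24055460729300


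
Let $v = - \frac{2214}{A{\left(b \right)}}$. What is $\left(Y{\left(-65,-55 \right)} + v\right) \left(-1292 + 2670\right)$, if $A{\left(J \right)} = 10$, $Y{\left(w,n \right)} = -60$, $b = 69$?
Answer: $- \frac{1938846}{5} \approx -3.8777 \cdot 10^{5}$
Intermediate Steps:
$v = - \frac{1107}{5}$ ($v = - \frac{2214}{10} = \left(-2214\right) \frac{1}{10} = - \frac{1107}{5} \approx -221.4$)
$\left(Y{\left(-65,-55 \right)} + v\right) \left(-1292 + 2670\right) = \left(-60 - \frac{1107}{5}\right) \left(-1292 + 2670\right) = \left(- \frac{1407}{5}\right) 1378 = - \frac{1938846}{5}$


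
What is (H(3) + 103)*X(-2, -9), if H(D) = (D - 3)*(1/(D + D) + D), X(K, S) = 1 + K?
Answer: -103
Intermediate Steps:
H(D) = (-3 + D)*(D + 1/(2*D)) (H(D) = (-3 + D)*(1/(2*D) + D) = (-3 + D)*(D + 1/(2*D)))
(H(3) + 103)*X(-2, -9) = ((1/2 + 3**2 - 3*3 - 3/2/3) + 103)*(1 - 2) = ((1/2 + 9 - 9 - 3/2*1/3) + 103)*(-1) = ((1/2 + 9 - 9 - 1/2) + 103)*(-1) = (0 + 103)*(-1) = 103*(-1) = -103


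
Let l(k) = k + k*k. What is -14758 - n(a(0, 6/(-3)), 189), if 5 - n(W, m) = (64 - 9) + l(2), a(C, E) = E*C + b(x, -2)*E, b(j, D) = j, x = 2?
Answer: -14702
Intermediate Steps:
l(k) = k + k²
a(C, E) = 2*E + C*E (a(C, E) = E*C + 2*E = C*E + 2*E = 2*E + C*E)
n(W, m) = -56 (n(W, m) = 5 - ((64 - 9) + 2*(1 + 2)) = 5 - (55 + 2*3) = 5 - (55 + 6) = 5 - 1*61 = 5 - 61 = -56)
-14758 - n(a(0, 6/(-3)), 189) = -14758 - 1*(-56) = -14758 + 56 = -14702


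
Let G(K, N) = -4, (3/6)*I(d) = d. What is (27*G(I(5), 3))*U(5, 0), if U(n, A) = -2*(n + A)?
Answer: 1080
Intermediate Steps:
I(d) = 2*d
U(n, A) = -2*A - 2*n (U(n, A) = -2*(A + n) = -2*A - 2*n)
(27*G(I(5), 3))*U(5, 0) = (27*(-4))*(-2*0 - 2*5) = -108*(0 - 10) = -108*(-10) = 1080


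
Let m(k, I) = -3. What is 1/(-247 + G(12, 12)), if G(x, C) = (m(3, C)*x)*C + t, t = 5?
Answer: -1/674 ≈ -0.0014837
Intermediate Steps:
G(x, C) = 5 - 3*C*x (G(x, C) = (-3*x)*C + 5 = -3*C*x + 5 = 5 - 3*C*x)
1/(-247 + G(12, 12)) = 1/(-247 + (5 - 3*12*12)) = 1/(-247 + (5 - 432)) = 1/(-247 - 427) = 1/(-674) = -1/674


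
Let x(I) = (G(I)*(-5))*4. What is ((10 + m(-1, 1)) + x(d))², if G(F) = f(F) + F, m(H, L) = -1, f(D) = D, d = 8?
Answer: 96721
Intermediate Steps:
G(F) = 2*F (G(F) = F + F = 2*F)
x(I) = -40*I (x(I) = ((2*I)*(-5))*4 = -10*I*4 = -40*I)
((10 + m(-1, 1)) + x(d))² = ((10 - 1) - 40*8)² = (9 - 320)² = (-311)² = 96721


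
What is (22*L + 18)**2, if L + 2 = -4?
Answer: 12996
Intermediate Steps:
L = -6 (L = -2 - 4 = -6)
(22*L + 18)**2 = (22*(-6) + 18)**2 = (-132 + 18)**2 = (-114)**2 = 12996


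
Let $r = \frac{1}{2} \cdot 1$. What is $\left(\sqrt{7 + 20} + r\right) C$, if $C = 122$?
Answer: $61 + 366 \sqrt{3} \approx 694.93$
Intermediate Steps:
$r = \frac{1}{2}$ ($r = \frac{1}{2} \cdot 1 = \frac{1}{2} \approx 0.5$)
$\left(\sqrt{7 + 20} + r\right) C = \left(\sqrt{7 + 20} + \frac{1}{2}\right) 122 = \left(\sqrt{27} + \frac{1}{2}\right) 122 = \left(3 \sqrt{3} + \frac{1}{2}\right) 122 = \left(\frac{1}{2} + 3 \sqrt{3}\right) 122 = 61 + 366 \sqrt{3}$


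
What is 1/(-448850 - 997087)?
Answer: -1/1445937 ≈ -6.9159e-7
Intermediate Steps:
1/(-448850 - 997087) = 1/(-1445937) = -1/1445937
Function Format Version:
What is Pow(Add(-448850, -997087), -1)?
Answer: Rational(-1, 1445937) ≈ -6.9159e-7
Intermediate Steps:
Pow(Add(-448850, -997087), -1) = Pow(-1445937, -1) = Rational(-1, 1445937)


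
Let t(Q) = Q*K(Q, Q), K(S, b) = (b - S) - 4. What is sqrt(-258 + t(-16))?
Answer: I*sqrt(194) ≈ 13.928*I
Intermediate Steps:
K(S, b) = -4 + b - S
t(Q) = -4*Q (t(Q) = Q*(-4 + Q - Q) = Q*(-4) = -4*Q)
sqrt(-258 + t(-16)) = sqrt(-258 - 4*(-16)) = sqrt(-258 + 64) = sqrt(-194) = I*sqrt(194)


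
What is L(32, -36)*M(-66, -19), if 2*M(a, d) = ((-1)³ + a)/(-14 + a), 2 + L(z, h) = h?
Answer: -1273/80 ≈ -15.913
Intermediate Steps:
L(z, h) = -2 + h
M(a, d) = (-1 + a)/(2*(-14 + a)) (M(a, d) = (((-1)³ + a)/(-14 + a))/2 = ((-1 + a)/(-14 + a))/2 = (-1 + a)/(2*(-14 + a)))
L(32, -36)*M(-66, -19) = (-2 - 36)*((-1 - 66)/(2*(-14 - 66))) = -19*(-67)/(-80) = -19*(-1)*(-67)/80 = -38*67/160 = -1273/80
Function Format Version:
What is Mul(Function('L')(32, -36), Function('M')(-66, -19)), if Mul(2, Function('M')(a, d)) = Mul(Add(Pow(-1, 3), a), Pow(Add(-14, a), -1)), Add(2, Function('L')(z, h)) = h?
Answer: Rational(-1273, 80) ≈ -15.913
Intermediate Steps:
Function('L')(z, h) = Add(-2, h)
Function('M')(a, d) = Mul(Rational(1, 2), Pow(Add(-14, a), -1), Add(-1, a)) (Function('M')(a, d) = Mul(Rational(1, 2), Mul(Add(Pow(-1, 3), a), Pow(Add(-14, a), -1))) = Mul(Rational(1, 2), Mul(Add(-1, a), Pow(Add(-14, a), -1))) = Mul(Rational(1, 2), Mul(Pow(Add(-14, a), -1), Add(-1, a))) = Mul(Rational(1, 2), Pow(Add(-14, a), -1), Add(-1, a)))
Mul(Function('L')(32, -36), Function('M')(-66, -19)) = Mul(Add(-2, -36), Mul(Rational(1, 2), Pow(Add(-14, -66), -1), Add(-1, -66))) = Mul(-38, Mul(Rational(1, 2), Pow(-80, -1), -67)) = Mul(-38, Mul(Rational(1, 2), Rational(-1, 80), -67)) = Mul(-38, Rational(67, 160)) = Rational(-1273, 80)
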